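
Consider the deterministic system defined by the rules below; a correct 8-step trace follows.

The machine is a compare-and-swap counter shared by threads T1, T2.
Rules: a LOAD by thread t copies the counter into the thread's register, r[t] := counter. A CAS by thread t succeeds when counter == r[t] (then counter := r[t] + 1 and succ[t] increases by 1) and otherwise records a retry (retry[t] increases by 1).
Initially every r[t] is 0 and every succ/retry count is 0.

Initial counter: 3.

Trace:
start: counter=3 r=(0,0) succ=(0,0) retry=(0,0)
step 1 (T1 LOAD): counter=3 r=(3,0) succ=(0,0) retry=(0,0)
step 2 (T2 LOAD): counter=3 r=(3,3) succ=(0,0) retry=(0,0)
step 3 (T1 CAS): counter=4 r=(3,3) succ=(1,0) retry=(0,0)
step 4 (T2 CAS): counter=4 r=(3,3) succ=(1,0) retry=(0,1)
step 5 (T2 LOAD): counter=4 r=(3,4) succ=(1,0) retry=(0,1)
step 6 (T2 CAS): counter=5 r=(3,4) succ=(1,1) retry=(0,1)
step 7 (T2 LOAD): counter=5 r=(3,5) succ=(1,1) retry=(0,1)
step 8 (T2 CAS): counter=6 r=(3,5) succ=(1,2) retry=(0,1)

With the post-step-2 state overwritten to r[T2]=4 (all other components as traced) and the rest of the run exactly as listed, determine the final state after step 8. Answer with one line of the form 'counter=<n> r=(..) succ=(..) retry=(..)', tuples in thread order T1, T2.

state after step 2 := counter=3 r=(3,4) succ=(0,0) retry=(0,0)
step 3 (T1 CAS): counter=4 r=(3,4) succ=(1,0) retry=(0,0)
step 4 (T2 CAS): counter=5 r=(3,4) succ=(1,1) retry=(0,0)
step 5 (T2 LOAD): counter=5 r=(3,5) succ=(1,1) retry=(0,0)
step 6 (T2 CAS): counter=6 r=(3,5) succ=(1,2) retry=(0,0)
step 7 (T2 LOAD): counter=6 r=(3,6) succ=(1,2) retry=(0,0)
step 8 (T2 CAS): counter=7 r=(3,6) succ=(1,3) retry=(0,0)

counter=7 r=(3,6) succ=(1,3) retry=(0,0)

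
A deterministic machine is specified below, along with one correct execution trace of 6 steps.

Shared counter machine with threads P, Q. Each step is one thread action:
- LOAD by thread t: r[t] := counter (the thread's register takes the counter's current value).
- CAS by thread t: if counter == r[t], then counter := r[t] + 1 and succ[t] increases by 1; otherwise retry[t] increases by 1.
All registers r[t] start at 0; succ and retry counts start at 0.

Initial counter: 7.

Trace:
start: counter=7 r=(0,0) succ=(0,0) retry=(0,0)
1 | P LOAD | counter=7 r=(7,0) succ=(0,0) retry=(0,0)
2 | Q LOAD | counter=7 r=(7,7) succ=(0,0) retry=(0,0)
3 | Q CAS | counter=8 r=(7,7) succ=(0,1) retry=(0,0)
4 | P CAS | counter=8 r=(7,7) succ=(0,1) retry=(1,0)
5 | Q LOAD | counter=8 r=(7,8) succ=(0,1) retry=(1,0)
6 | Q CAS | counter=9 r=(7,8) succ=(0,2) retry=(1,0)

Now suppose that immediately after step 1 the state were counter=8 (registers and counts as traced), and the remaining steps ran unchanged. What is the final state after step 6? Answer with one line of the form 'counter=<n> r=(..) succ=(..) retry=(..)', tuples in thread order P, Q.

counter=10 r=(7,9) succ=(0,2) retry=(1,0)

state after step 1 := counter=8 r=(7,0) succ=(0,0) retry=(0,0)
2 | Q LOAD | counter=8 r=(7,8) succ=(0,0) retry=(0,0)
3 | Q CAS | counter=9 r=(7,8) succ=(0,1) retry=(0,0)
4 | P CAS | counter=9 r=(7,8) succ=(0,1) retry=(1,0)
5 | Q LOAD | counter=9 r=(7,9) succ=(0,1) retry=(1,0)
6 | Q CAS | counter=10 r=(7,9) succ=(0,2) retry=(1,0)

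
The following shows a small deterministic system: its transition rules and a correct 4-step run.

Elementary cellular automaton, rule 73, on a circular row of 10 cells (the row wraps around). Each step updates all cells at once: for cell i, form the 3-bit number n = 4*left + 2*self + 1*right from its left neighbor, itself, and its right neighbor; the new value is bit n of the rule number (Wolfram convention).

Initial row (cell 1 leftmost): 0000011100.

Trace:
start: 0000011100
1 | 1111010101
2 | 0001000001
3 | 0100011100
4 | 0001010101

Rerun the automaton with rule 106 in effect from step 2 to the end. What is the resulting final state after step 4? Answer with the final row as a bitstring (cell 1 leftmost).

0110011101

(re-executing steps 2..4 under rule 106; state before step 2: 1111010101)
2 | 0001101011
3 | 0011110111
4 | 0110011101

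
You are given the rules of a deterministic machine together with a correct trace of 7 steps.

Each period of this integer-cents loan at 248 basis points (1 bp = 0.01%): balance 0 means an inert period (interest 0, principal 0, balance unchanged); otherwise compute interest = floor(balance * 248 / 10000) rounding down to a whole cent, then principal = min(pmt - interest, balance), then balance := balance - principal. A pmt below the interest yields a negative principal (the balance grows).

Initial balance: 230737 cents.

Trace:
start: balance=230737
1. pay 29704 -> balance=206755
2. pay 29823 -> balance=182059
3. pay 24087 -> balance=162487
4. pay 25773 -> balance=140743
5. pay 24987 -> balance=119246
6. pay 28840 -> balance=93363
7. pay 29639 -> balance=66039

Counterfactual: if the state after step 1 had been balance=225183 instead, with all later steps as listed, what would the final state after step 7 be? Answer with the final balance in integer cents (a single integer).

87384

state after step 1 := balance=225183
2. pay 29823 -> balance=200944
3. pay 24087 -> balance=181840
4. pay 25773 -> balance=160576
5. pay 24987 -> balance=139571
6. pay 28840 -> balance=114192
7. pay 29639 -> balance=87384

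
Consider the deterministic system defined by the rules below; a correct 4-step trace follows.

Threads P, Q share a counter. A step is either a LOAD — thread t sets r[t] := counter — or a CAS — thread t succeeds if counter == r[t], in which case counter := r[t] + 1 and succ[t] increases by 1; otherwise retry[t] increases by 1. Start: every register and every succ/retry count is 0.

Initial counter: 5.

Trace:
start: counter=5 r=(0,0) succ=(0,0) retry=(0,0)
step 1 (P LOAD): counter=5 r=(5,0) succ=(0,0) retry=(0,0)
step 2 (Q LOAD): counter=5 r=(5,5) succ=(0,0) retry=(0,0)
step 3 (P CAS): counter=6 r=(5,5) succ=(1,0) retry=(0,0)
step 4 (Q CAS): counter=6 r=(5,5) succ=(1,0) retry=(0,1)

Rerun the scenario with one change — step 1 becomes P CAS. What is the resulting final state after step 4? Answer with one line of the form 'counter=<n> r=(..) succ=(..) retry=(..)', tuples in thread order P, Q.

counter=6 r=(0,5) succ=(0,1) retry=(2,0)

(re-executing from step 1 with the substitution; state before step 1: counter=5 r=(0,0) succ=(0,0) retry=(0,0))
step 1 (P CAS): counter=5 r=(0,0) succ=(0,0) retry=(1,0)
step 2 (Q LOAD): counter=5 r=(0,5) succ=(0,0) retry=(1,0)
step 3 (P CAS): counter=5 r=(0,5) succ=(0,0) retry=(2,0)
step 4 (Q CAS): counter=6 r=(0,5) succ=(0,1) retry=(2,0)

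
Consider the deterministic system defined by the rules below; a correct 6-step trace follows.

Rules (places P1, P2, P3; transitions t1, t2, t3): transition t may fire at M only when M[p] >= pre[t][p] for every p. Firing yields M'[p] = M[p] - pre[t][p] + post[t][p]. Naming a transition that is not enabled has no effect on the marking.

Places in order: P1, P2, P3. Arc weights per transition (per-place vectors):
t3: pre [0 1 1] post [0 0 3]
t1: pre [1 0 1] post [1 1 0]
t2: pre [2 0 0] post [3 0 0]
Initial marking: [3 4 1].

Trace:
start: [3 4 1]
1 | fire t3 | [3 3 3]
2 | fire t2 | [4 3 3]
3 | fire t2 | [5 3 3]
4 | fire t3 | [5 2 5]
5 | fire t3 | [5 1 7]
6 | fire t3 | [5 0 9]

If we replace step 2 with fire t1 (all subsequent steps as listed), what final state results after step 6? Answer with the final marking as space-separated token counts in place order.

(re-executing from step 2 with the substitution; state before step 2: [3 3 3])
2 | fire t1 | [3 4 2]
3 | fire t2 | [4 4 2]
4 | fire t3 | [4 3 4]
5 | fire t3 | [4 2 6]
6 | fire t3 | [4 1 8]

4 1 8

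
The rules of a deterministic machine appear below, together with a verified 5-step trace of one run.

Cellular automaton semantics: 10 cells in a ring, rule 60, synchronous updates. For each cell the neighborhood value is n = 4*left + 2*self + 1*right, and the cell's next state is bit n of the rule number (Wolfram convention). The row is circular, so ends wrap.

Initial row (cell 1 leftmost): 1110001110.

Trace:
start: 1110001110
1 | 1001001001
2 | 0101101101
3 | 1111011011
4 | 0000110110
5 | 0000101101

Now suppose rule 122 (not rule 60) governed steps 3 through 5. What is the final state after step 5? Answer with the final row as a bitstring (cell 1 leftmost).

1111000111

(re-executing steps 3..5 under rule 122; state before step 3: 0101101101)
3 | 1011111110
4 | 0110000011
5 | 1111000111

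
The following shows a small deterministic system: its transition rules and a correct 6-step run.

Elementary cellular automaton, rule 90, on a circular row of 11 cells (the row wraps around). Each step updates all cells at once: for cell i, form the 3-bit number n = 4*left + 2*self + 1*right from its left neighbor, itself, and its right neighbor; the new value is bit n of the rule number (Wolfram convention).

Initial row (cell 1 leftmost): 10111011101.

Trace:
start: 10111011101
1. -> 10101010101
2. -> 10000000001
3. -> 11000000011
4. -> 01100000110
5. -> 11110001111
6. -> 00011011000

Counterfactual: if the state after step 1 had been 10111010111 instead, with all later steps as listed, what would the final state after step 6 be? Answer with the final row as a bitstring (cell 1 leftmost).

state after step 1 := 10111010111
2. -> 10101000100
3. -> 00000101011
4. -> 10001000011
5. -> 11010100110
6. -> 11000011110

11000011110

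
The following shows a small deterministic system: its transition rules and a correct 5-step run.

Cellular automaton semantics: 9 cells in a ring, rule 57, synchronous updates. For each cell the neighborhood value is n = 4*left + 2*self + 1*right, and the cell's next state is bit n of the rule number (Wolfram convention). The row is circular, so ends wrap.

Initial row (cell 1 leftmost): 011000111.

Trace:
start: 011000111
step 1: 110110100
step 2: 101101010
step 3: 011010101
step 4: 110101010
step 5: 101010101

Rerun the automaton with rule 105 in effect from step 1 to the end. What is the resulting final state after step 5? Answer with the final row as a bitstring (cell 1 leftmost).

000110110

(re-executing steps 1..5 under rule 105; state before step 1: 011000111)
step 1: 111010101
step 2: 001101011
step 3: 001110111
step 4: 001011101
step 5: 000110110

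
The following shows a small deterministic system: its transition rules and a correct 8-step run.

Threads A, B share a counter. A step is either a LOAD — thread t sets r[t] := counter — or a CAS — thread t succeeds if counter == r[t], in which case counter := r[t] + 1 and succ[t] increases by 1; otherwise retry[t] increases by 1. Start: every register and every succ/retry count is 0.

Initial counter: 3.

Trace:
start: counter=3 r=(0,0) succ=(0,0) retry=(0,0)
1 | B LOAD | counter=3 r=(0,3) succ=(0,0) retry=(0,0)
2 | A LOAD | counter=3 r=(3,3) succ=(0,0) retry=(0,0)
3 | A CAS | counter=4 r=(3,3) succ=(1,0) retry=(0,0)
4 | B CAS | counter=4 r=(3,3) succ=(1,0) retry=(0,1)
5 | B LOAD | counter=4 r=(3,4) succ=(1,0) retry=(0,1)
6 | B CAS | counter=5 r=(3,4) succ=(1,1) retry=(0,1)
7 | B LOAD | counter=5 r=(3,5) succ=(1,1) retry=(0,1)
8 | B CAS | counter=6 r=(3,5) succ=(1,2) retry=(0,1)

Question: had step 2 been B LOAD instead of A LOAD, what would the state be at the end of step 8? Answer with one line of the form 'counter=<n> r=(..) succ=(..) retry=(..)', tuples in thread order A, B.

counter=6 r=(0,5) succ=(0,3) retry=(1,0)

(re-executing from step 2 with the substitution; state before step 2: counter=3 r=(0,3) succ=(0,0) retry=(0,0))
2 | B LOAD | counter=3 r=(0,3) succ=(0,0) retry=(0,0)
3 | A CAS | counter=3 r=(0,3) succ=(0,0) retry=(1,0)
4 | B CAS | counter=4 r=(0,3) succ=(0,1) retry=(1,0)
5 | B LOAD | counter=4 r=(0,4) succ=(0,1) retry=(1,0)
6 | B CAS | counter=5 r=(0,4) succ=(0,2) retry=(1,0)
7 | B LOAD | counter=5 r=(0,5) succ=(0,2) retry=(1,0)
8 | B CAS | counter=6 r=(0,5) succ=(0,3) retry=(1,0)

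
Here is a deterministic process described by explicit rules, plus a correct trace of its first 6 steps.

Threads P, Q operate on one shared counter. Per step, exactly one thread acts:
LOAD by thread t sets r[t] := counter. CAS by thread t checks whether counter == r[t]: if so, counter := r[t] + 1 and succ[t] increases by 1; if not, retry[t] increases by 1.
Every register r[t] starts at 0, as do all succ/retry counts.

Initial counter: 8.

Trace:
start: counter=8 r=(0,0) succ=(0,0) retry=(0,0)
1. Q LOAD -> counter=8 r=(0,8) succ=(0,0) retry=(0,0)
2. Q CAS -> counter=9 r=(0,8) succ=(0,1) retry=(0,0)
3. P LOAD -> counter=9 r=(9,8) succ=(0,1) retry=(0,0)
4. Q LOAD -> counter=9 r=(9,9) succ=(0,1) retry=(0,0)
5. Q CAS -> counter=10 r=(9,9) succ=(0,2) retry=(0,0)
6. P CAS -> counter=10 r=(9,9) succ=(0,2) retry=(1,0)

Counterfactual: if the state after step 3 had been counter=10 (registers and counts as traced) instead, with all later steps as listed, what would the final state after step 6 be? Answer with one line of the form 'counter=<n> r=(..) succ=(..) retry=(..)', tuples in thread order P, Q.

state after step 3 := counter=10 r=(9,8) succ=(0,1) retry=(0,0)
4. Q LOAD -> counter=10 r=(9,10) succ=(0,1) retry=(0,0)
5. Q CAS -> counter=11 r=(9,10) succ=(0,2) retry=(0,0)
6. P CAS -> counter=11 r=(9,10) succ=(0,2) retry=(1,0)

counter=11 r=(9,10) succ=(0,2) retry=(1,0)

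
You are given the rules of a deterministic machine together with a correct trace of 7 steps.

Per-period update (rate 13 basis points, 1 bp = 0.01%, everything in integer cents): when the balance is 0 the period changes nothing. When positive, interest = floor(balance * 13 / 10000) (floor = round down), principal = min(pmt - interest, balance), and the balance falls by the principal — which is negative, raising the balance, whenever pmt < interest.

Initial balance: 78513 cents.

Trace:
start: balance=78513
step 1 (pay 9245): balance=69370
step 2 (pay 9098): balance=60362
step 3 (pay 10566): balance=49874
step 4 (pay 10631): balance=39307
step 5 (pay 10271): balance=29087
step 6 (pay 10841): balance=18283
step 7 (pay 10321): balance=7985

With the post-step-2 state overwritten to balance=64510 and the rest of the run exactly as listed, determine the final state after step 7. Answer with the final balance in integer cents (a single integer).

state after step 2 := balance=64510
step 3 (pay 10566): balance=54027
step 4 (pay 10631): balance=43466
step 5 (pay 10271): balance=33251
step 6 (pay 10841): balance=22453
step 7 (pay 10321): balance=12161

12161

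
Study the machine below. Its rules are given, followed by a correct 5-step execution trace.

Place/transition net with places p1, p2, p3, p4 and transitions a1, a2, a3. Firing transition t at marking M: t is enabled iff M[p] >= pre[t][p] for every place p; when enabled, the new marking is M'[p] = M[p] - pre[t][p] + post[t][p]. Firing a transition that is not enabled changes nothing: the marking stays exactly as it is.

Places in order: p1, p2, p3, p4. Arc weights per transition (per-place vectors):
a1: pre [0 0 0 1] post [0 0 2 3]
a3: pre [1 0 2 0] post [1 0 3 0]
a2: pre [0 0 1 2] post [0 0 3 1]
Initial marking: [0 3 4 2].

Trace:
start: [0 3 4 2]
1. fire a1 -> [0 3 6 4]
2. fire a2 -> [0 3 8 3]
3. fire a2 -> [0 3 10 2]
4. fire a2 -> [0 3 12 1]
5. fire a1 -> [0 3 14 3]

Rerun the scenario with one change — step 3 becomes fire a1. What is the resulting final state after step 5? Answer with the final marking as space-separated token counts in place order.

(re-executing from step 3 with the substitution; state before step 3: [0 3 8 3])
3. fire a1 -> [0 3 10 5]
4. fire a2 -> [0 3 12 4]
5. fire a1 -> [0 3 14 6]

0 3 14 6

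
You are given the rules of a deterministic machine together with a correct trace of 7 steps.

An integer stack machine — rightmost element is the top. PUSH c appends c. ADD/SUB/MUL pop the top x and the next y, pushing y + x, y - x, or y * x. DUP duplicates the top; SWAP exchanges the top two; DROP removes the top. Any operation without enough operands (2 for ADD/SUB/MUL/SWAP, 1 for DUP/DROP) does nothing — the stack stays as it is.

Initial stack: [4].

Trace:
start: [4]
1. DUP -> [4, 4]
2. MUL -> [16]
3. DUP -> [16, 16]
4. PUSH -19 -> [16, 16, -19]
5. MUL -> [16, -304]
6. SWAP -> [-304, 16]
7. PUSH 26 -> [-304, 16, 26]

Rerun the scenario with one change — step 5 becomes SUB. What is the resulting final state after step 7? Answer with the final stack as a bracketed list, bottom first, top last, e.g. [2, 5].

[35, 16, 26]

(re-executing from step 5 with the substitution; state before step 5: [16, 16, -19])
5. SUB -> [16, 35]
6. SWAP -> [35, 16]
7. PUSH 26 -> [35, 16, 26]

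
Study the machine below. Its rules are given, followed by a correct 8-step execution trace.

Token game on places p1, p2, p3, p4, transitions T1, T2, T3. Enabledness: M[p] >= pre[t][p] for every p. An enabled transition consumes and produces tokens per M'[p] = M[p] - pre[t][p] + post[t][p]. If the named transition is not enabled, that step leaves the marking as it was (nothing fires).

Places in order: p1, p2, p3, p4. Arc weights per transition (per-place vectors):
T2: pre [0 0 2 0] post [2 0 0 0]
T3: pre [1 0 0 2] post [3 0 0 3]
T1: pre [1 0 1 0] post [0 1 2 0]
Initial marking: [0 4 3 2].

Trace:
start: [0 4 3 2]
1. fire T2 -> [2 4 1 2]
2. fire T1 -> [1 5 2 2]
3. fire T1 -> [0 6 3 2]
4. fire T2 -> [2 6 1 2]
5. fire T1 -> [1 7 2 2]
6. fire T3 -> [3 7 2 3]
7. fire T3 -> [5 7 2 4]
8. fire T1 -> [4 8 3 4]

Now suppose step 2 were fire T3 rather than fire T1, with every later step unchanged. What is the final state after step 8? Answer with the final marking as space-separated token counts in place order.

9 5 0 5

(re-executing from step 2 with the substitution; state before step 2: [2 4 1 2])
2. fire T3 -> [4 4 1 3]
3. fire T1 -> [3 5 2 3]
4. fire T2 -> [5 5 0 3]
5. fire T1 -> [5 5 0 3]
6. fire T3 -> [7 5 0 4]
7. fire T3 -> [9 5 0 5]
8. fire T1 -> [9 5 0 5]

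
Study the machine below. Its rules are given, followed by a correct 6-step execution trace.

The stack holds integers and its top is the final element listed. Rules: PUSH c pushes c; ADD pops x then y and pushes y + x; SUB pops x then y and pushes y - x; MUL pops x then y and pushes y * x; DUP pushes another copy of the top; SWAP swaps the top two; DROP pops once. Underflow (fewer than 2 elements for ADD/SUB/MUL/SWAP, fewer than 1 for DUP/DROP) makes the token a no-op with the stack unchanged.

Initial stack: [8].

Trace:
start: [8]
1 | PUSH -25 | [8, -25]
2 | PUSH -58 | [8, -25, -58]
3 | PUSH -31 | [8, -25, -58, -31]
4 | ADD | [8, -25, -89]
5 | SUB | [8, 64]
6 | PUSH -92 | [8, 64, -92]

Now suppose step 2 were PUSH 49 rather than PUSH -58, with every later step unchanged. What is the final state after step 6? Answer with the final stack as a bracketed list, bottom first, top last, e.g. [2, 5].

[8, -43, -92]

(re-executing from step 2 with the substitution; state before step 2: [8, -25])
2 | PUSH 49 | [8, -25, 49]
3 | PUSH -31 | [8, -25, 49, -31]
4 | ADD | [8, -25, 18]
5 | SUB | [8, -43]
6 | PUSH -92 | [8, -43, -92]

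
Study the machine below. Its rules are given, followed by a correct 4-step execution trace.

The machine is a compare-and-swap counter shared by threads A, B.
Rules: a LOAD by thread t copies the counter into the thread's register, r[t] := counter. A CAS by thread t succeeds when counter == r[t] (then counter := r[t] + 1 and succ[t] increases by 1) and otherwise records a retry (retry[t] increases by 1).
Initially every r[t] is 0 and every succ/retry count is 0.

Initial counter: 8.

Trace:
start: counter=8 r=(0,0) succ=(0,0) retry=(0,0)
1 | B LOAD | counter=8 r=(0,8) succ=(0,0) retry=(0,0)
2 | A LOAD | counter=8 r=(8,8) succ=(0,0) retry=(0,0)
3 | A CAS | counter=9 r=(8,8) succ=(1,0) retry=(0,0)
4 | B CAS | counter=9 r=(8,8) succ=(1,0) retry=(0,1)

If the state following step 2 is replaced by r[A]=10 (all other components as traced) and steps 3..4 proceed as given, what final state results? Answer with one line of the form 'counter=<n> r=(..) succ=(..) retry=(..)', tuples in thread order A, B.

state after step 2 := counter=8 r=(10,8) succ=(0,0) retry=(0,0)
3 | A CAS | counter=8 r=(10,8) succ=(0,0) retry=(1,0)
4 | B CAS | counter=9 r=(10,8) succ=(0,1) retry=(1,0)

counter=9 r=(10,8) succ=(0,1) retry=(1,0)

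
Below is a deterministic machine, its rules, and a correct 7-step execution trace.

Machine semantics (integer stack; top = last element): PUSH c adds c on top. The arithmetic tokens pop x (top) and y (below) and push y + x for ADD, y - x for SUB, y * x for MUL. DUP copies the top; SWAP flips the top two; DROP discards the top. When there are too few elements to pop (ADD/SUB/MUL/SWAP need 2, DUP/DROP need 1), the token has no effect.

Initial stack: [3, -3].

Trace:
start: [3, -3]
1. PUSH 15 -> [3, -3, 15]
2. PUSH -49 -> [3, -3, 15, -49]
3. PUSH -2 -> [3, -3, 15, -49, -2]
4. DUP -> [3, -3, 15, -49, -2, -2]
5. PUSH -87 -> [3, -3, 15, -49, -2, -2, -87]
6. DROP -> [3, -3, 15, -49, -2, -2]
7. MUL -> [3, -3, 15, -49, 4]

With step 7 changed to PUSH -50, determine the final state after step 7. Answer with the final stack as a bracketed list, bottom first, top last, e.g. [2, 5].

(re-executing from step 7 with the substitution; state before step 7: [3, -3, 15, -49, -2, -2])
7. PUSH -50 -> [3, -3, 15, -49, -2, -2, -50]

[3, -3, 15, -49, -2, -2, -50]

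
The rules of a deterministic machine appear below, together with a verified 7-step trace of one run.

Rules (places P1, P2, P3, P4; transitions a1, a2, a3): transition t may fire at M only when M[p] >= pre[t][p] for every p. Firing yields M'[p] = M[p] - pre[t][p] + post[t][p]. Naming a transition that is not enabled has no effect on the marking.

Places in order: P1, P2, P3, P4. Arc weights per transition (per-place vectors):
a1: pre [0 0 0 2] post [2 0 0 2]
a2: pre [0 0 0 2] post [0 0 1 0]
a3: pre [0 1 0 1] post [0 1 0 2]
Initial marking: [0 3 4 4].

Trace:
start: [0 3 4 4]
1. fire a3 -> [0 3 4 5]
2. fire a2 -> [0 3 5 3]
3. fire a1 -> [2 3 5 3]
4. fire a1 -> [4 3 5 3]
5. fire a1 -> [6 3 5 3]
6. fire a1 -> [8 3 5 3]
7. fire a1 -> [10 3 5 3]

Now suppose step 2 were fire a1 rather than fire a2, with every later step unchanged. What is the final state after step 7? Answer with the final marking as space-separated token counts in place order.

12 3 4 5

(re-executing from step 2 with the substitution; state before step 2: [0 3 4 5])
2. fire a1 -> [2 3 4 5]
3. fire a1 -> [4 3 4 5]
4. fire a1 -> [6 3 4 5]
5. fire a1 -> [8 3 4 5]
6. fire a1 -> [10 3 4 5]
7. fire a1 -> [12 3 4 5]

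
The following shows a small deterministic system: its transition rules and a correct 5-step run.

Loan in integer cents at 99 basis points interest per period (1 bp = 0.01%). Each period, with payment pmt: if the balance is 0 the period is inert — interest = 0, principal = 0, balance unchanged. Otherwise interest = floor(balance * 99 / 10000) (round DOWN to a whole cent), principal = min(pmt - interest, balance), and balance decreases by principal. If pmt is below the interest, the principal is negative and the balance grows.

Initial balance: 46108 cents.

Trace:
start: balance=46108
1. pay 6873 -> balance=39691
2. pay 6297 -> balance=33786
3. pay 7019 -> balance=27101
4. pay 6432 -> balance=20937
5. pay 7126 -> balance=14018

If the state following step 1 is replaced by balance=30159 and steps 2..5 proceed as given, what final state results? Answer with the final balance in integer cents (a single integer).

state after step 1 := balance=30159
2. pay 6297 -> balance=24160
3. pay 7019 -> balance=17380
4. pay 6432 -> balance=11120
5. pay 7126 -> balance=4104

4104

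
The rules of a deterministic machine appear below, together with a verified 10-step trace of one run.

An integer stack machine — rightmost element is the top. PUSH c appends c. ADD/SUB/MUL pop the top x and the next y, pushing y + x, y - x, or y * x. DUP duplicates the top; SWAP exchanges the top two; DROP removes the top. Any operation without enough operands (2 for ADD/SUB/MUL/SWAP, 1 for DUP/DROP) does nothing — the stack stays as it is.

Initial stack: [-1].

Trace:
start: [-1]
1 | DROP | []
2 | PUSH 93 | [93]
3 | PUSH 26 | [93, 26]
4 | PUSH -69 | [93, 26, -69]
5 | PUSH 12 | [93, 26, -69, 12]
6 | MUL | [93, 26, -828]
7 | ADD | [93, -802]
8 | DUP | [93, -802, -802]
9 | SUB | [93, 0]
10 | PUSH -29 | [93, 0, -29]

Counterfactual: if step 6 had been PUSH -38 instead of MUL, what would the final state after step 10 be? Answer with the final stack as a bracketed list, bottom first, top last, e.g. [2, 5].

(re-executing from step 6 with the substitution; state before step 6: [93, 26, -69, 12])
6 | PUSH -38 | [93, 26, -69, 12, -38]
7 | ADD | [93, 26, -69, -26]
8 | DUP | [93, 26, -69, -26, -26]
9 | SUB | [93, 26, -69, 0]
10 | PUSH -29 | [93, 26, -69, 0, -29]

[93, 26, -69, 0, -29]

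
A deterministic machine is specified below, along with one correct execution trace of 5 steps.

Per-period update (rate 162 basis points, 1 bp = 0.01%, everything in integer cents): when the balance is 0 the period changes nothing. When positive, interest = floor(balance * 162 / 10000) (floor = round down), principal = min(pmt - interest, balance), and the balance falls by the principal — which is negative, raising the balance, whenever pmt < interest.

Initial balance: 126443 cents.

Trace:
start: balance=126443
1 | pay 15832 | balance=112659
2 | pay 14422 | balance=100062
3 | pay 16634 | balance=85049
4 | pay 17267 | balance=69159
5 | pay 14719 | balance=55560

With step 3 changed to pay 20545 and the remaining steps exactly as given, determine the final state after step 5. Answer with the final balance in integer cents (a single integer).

51521

(re-executing from step 3 with the substitution; state before step 3: balance=100062)
3 | pay 20545 | balance=81138
4 | pay 17267 | balance=65185
5 | pay 14719 | balance=51521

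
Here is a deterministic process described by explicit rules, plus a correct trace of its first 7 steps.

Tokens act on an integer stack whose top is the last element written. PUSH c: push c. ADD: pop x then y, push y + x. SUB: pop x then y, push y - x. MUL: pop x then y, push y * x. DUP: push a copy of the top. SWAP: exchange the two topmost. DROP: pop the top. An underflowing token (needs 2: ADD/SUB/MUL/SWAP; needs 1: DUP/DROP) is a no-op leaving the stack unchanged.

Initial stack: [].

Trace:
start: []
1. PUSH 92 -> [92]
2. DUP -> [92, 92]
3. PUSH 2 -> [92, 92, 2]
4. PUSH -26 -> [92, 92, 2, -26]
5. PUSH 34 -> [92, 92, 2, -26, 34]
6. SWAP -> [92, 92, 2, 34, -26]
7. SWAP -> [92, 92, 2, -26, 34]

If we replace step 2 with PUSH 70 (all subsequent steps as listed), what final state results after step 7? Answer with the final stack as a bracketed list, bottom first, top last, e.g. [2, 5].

(re-executing from step 2 with the substitution; state before step 2: [92])
2. PUSH 70 -> [92, 70]
3. PUSH 2 -> [92, 70, 2]
4. PUSH -26 -> [92, 70, 2, -26]
5. PUSH 34 -> [92, 70, 2, -26, 34]
6. SWAP -> [92, 70, 2, 34, -26]
7. SWAP -> [92, 70, 2, -26, 34]

[92, 70, 2, -26, 34]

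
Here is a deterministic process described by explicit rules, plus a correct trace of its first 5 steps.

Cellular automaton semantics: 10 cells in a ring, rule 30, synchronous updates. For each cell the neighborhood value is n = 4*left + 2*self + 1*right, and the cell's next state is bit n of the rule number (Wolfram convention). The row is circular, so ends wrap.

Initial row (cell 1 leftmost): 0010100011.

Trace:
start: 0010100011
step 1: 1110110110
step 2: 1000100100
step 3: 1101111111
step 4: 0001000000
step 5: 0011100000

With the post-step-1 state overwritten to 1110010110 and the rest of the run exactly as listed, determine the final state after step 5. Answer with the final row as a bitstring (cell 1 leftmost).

state after step 1 := 1110010110
step 2: 1001110100
step 3: 1111000111
step 4: 0000101100
step 5: 0001101010

0001101010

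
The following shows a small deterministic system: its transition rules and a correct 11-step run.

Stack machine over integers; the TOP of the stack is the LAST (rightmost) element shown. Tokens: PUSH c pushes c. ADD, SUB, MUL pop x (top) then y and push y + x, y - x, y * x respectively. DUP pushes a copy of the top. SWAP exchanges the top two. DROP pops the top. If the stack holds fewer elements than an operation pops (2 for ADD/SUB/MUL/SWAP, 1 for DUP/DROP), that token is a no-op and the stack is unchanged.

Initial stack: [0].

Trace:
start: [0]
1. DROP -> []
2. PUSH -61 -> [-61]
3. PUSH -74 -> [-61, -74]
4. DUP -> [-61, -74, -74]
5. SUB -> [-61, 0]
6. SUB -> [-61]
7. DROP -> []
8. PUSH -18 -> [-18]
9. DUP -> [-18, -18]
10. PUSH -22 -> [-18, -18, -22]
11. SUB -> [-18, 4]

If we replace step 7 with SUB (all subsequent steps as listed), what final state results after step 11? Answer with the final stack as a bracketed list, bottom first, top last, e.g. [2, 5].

[-61, -18, 4]

(re-executing from step 7 with the substitution; state before step 7: [-61])
7. SUB -> [-61]
8. PUSH -18 -> [-61, -18]
9. DUP -> [-61, -18, -18]
10. PUSH -22 -> [-61, -18, -18, -22]
11. SUB -> [-61, -18, 4]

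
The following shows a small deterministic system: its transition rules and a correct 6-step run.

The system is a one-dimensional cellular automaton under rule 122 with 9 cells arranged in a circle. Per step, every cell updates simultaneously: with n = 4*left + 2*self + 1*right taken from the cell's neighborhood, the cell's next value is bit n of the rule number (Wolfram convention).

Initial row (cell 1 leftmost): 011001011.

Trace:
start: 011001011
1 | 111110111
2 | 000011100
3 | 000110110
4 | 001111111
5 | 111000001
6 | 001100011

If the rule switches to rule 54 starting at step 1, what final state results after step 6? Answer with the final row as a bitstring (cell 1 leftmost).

111000011

(re-executing steps 1..6 under rule 54; state before step 1: 011001011)
1 | 100111100
2 | 111000011
3 | 000100100
4 | 001111110
5 | 010000001
6 | 111000011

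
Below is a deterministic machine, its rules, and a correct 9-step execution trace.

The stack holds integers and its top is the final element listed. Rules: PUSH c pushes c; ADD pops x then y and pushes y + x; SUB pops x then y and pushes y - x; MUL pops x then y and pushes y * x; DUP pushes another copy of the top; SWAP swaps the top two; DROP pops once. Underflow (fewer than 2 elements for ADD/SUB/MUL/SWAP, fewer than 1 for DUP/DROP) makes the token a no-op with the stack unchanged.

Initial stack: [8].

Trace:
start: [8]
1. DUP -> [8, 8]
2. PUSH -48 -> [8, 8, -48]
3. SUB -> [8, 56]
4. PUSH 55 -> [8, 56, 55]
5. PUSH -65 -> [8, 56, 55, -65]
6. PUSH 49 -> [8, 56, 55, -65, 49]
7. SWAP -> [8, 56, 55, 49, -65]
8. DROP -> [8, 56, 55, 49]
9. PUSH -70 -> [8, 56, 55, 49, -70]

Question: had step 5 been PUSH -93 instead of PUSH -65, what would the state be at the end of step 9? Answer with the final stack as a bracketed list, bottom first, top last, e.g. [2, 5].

(re-executing from step 5 with the substitution; state before step 5: [8, 56, 55])
5. PUSH -93 -> [8, 56, 55, -93]
6. PUSH 49 -> [8, 56, 55, -93, 49]
7. SWAP -> [8, 56, 55, 49, -93]
8. DROP -> [8, 56, 55, 49]
9. PUSH -70 -> [8, 56, 55, 49, -70]

[8, 56, 55, 49, -70]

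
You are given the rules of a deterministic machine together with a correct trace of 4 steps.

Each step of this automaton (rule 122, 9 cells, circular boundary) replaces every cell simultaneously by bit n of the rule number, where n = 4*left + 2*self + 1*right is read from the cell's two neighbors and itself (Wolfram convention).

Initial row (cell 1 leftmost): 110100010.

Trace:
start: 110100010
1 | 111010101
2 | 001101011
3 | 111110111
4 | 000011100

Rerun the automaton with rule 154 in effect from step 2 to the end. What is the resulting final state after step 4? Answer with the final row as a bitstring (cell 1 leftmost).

(re-executing steps 2..4 under rule 154; state before step 2: 111010101)
2 | 110000001
3 | 101000011
4 | 000100111

000100111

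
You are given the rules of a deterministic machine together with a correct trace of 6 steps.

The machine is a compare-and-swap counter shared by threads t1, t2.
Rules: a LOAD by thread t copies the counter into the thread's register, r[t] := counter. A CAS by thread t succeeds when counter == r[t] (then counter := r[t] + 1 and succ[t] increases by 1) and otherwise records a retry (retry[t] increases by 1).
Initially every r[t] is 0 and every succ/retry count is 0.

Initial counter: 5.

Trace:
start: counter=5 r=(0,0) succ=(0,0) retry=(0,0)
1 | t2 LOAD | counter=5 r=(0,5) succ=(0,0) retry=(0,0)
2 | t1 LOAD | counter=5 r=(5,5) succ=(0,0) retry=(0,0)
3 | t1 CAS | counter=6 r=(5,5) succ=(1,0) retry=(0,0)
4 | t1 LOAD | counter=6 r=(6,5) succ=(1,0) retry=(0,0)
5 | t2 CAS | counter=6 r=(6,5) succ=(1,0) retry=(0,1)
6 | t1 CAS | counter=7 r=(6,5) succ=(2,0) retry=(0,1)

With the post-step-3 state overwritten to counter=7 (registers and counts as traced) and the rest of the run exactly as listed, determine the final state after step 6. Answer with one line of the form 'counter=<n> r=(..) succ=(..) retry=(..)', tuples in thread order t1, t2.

state after step 3 := counter=7 r=(5,5) succ=(1,0) retry=(0,0)
4 | t1 LOAD | counter=7 r=(7,5) succ=(1,0) retry=(0,0)
5 | t2 CAS | counter=7 r=(7,5) succ=(1,0) retry=(0,1)
6 | t1 CAS | counter=8 r=(7,5) succ=(2,0) retry=(0,1)

counter=8 r=(7,5) succ=(2,0) retry=(0,1)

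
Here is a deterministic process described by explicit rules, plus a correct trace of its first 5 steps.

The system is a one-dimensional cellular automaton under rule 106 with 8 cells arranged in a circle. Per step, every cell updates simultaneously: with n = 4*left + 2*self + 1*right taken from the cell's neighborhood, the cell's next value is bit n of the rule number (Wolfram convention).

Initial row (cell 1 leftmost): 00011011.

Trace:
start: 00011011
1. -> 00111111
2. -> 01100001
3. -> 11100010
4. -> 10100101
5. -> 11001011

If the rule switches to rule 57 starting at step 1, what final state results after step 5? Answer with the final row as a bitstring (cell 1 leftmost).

01101101

(re-executing steps 1..5 under rule 57; state before step 1: 00011011)
1. -> 11010110
2. -> 10101101
3. -> 01011011
4. -> 10110110
5. -> 01101101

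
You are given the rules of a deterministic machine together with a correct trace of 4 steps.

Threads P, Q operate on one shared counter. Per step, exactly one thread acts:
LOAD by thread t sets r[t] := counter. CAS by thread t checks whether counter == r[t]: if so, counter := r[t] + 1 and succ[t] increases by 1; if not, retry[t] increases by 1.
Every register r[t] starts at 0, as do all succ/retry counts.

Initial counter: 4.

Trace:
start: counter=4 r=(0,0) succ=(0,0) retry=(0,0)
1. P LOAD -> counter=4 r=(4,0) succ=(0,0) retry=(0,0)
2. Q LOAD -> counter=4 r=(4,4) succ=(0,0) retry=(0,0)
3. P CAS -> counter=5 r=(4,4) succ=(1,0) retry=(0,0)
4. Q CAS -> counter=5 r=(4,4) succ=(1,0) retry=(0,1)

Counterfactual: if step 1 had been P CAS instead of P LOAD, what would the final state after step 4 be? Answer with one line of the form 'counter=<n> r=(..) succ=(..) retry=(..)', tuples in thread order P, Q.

counter=5 r=(0,4) succ=(0,1) retry=(2,0)

(re-executing from step 1 with the substitution; state before step 1: counter=4 r=(0,0) succ=(0,0) retry=(0,0))
1. P CAS -> counter=4 r=(0,0) succ=(0,0) retry=(1,0)
2. Q LOAD -> counter=4 r=(0,4) succ=(0,0) retry=(1,0)
3. P CAS -> counter=4 r=(0,4) succ=(0,0) retry=(2,0)
4. Q CAS -> counter=5 r=(0,4) succ=(0,1) retry=(2,0)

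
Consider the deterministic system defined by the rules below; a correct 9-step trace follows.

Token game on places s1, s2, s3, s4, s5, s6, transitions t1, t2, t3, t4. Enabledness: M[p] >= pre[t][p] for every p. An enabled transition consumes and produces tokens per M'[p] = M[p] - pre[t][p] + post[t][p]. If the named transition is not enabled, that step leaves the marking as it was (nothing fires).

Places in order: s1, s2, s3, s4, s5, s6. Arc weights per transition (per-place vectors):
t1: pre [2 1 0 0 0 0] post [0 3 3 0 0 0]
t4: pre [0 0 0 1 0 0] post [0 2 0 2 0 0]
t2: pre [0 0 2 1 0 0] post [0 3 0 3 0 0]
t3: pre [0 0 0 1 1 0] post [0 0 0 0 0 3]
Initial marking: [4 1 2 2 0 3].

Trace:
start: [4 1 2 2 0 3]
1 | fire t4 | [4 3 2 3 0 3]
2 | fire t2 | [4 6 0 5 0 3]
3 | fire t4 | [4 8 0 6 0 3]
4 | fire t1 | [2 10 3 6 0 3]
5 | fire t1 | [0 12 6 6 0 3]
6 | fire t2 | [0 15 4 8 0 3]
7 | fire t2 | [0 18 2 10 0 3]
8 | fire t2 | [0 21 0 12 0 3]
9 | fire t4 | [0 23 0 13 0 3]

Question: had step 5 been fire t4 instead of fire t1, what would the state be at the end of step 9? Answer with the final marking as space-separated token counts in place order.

2 17 1 10 0 3

(re-executing from step 5 with the substitution; state before step 5: [2 10 3 6 0 3])
5 | fire t4 | [2 12 3 7 0 3]
6 | fire t2 | [2 15 1 9 0 3]
7 | fire t2 | [2 15 1 9 0 3]
8 | fire t2 | [2 15 1 9 0 3]
9 | fire t4 | [2 17 1 10 0 3]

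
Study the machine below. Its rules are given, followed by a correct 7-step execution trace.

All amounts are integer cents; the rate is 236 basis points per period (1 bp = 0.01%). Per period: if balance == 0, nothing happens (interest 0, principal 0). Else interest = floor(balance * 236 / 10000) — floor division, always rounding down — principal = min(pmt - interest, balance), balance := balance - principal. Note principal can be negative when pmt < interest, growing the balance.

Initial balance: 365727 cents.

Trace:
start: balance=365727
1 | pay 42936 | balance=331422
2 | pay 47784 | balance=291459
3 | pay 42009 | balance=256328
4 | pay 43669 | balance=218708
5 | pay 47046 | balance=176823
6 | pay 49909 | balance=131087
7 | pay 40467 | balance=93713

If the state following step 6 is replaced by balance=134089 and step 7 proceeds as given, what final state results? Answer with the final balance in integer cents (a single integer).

96786

state after step 6 := balance=134089
7 | pay 40467 | balance=96786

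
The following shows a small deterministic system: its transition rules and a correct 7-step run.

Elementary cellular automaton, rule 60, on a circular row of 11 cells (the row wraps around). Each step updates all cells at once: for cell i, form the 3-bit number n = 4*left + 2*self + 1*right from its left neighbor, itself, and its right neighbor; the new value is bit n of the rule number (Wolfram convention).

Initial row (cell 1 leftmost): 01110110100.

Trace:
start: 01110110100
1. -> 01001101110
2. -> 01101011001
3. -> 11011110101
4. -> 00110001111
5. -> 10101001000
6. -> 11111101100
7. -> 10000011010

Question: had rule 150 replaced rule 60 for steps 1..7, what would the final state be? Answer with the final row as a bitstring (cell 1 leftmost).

11101000000

(re-executing steps 1..7 under rule 150; state before step 1: 01110110100)
1. -> 10100000110
2. -> 10110001000
3. -> 10001011101
4. -> 01011001000
5. -> 11000111100
6. -> 00101011011
7. -> 11101000000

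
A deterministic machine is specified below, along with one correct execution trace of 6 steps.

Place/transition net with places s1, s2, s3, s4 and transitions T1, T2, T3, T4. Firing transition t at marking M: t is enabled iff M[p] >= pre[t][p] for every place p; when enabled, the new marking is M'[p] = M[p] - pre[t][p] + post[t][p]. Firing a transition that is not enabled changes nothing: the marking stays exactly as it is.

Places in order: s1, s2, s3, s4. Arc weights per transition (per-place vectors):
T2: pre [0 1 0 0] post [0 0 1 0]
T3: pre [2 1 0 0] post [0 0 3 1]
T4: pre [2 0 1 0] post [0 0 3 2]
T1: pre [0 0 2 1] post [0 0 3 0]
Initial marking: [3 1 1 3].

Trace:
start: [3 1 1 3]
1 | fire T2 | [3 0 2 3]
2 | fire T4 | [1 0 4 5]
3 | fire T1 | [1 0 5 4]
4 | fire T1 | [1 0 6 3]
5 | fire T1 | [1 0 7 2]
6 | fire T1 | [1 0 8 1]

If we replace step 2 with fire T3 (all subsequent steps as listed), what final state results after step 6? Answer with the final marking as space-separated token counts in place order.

3 0 5 0

(re-executing from step 2 with the substitution; state before step 2: [3 0 2 3])
2 | fire T3 | [3 0 2 3]
3 | fire T1 | [3 0 3 2]
4 | fire T1 | [3 0 4 1]
5 | fire T1 | [3 0 5 0]
6 | fire T1 | [3 0 5 0]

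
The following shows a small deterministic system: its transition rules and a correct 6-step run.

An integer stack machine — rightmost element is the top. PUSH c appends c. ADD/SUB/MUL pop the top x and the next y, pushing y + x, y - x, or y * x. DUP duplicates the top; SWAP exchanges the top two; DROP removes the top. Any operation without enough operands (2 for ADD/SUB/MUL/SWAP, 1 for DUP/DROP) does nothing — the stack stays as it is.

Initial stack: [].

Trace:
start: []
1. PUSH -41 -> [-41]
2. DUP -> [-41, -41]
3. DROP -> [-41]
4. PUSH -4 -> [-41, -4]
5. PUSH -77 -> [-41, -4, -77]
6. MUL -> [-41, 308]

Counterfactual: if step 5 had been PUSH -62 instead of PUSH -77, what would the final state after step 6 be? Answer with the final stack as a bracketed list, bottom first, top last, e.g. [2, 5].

(re-executing from step 5 with the substitution; state before step 5: [-41, -4])
5. PUSH -62 -> [-41, -4, -62]
6. MUL -> [-41, 248]

[-41, 248]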